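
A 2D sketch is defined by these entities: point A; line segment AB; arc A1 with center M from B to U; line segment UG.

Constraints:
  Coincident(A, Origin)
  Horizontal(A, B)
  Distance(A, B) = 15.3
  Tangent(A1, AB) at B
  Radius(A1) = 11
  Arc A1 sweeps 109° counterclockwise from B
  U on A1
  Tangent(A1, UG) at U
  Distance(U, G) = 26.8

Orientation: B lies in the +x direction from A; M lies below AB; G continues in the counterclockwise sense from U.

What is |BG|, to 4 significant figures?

39.96

A is at the origin; AB is horizontal with |AB| = 15.3 and B on the +x side, so B = (15.30, 0.000). Tangency of A1 to AB means the radius MB is perpendicular to AB, so M = B + (0, -11) = (15.30, -11.00). On A1, B sits at bearing 90° from M; a 109° counterclockwise sweep puts U at bearing 199°, so U = M + 11.0·(cos 199°, sin 199°) = (4.899, -14.58). A1 meets UG tangentially, so MU is at right angles to UG, so UG runs along (−sin 199°, cos 199°); with |UG| = 26.8, G = (13.62, -39.92). Then |BG| = |G − B| = 39.96.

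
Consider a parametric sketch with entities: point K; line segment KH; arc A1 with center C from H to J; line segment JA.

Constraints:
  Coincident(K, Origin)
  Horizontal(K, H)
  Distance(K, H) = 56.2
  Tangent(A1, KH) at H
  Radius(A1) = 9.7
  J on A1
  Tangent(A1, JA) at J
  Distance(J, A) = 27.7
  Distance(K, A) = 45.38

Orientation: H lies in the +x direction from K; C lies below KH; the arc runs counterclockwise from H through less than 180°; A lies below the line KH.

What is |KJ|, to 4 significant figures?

47.94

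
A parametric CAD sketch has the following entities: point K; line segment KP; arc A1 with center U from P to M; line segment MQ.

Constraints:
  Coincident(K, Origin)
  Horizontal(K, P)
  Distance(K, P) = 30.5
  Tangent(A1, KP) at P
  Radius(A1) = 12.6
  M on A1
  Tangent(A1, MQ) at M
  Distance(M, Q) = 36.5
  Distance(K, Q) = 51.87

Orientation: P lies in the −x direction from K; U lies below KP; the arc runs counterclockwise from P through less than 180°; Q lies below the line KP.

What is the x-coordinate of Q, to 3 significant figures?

-17.3

K is at the origin; K and P share the same y with |KP| = 30.5 and P on the −x side, so P = (-30.5, 0.00). The tangent condition forces UP to be normal to KP, so U = P + (0, -12.6) = (-30.5, -12.6). Since UM ⟂ MQ (tangency), |UQ| = √(12.6² + 36.5²) = 38.6 regardless of where M sits on A1. So Q lies on both circle(K, 51.87) and circle(U, 38.6); the below-KP intersection is Q = (-17.3, -48.9). M is the foot of the tangent from Q: M = (-40.3, -20.5).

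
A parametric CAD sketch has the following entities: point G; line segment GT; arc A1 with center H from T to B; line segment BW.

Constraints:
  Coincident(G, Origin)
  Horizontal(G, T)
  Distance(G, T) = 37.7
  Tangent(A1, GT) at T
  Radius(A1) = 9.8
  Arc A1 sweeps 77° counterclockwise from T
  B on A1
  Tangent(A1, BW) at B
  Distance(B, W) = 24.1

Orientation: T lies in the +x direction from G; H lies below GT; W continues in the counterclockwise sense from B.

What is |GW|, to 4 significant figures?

38.50

G is at the origin; G and T share the same y with |GT| = 37.7 and T on the +x side, so T = (37.70, 0.000). Tangency of A1 to GT means the radius HT is perpendicular to GT, so H = T + (0, -9.8) = (37.70, -9.800). On A1, T sits at bearing 90° from H; a 77° counterclockwise sweep puts B at bearing 167°, so B = H + 9.8·(cos 167°, sin 167°) = (28.15, -7.595). Since A1 is tangent to BW there, HB ⟂ BW, so BW runs along (−sin 167°, cos 167°); with |BW| = 24.1, W = (22.73, -31.08). Then |GW| = |W − G| = 38.50.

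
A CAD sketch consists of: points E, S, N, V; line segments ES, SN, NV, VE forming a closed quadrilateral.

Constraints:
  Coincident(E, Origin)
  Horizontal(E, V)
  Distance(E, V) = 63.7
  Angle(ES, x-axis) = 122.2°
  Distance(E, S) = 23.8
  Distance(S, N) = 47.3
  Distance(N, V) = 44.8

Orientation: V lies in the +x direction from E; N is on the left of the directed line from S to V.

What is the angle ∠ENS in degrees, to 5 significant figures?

29.425°

Checks: |SN| = 47.30 ✓; |NV| = 44.80 ✓.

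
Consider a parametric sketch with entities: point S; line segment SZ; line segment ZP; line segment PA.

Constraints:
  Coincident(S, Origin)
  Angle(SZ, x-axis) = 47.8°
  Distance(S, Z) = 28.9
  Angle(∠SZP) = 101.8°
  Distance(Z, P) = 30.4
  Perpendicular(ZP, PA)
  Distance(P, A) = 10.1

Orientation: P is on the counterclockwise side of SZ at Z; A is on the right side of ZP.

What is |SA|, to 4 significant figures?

52.84

S is at the origin; SZ runs at 47.8° with length 28.9, so Z = 28.9·(cos 47.8°, sin 47.8°) = (19.41, 21.41). ∠SZP = 101.8°, so ZP runs at 47.8° + (180° − 101.8°) = 126.0° from the x-axis; with |ZP| = 30.4, P = Z + 30.4·(cos 126.0°, sin 126.0°) = (1.544, 46.00). ZP ⟂ PA; with |PA| = 10.1 on the right of ZP, A = P + 10.1·(0.8090, 0.5878) = (9.715, 51.94). Then |SA| = |A − S| = 52.84.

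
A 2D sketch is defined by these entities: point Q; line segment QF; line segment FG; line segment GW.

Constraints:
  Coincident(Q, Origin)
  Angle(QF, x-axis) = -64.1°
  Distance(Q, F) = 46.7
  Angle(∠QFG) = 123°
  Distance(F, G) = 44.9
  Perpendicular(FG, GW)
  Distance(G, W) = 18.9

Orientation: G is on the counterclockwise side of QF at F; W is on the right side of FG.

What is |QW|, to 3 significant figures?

91.2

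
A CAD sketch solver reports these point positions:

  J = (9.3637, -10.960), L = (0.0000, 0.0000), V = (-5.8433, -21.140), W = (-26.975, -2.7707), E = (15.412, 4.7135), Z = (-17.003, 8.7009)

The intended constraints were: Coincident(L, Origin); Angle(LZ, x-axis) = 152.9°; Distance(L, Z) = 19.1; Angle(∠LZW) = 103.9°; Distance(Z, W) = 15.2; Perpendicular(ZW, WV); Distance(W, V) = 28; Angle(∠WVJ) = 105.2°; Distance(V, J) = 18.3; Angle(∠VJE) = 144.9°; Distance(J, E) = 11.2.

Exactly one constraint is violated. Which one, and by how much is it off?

Distance(J, E) = 11.2 — off by 5.60.

L = (0.00, 0.00) ✓; LZ at 152.9° ✓; |LZ| = 19.10 ✓; ∠LZW = 103.9° ✓; |ZW| = 15.20 ✓; ∠(ZW, WV) = 90.00° ✓; |WV| = 28.00 ✓; ∠WVJ = 105.2° ✓; |VJ| = 18.30 ✓; ∠VJE = 144.9° ✓; |JE| = 16.80 ✗.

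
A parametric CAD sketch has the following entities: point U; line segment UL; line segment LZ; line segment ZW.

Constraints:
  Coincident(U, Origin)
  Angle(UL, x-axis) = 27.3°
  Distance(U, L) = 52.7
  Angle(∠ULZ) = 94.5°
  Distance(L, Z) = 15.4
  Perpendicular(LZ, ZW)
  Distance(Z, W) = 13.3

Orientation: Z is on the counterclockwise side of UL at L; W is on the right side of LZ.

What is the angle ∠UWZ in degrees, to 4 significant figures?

16.53°

U is at the origin; UL runs at 27.3° with length 52.7, so L = 52.7·(cos 27.3°, sin 27.3°) = (46.83, 24.17). ∠ULZ = 94.5°, so LZ runs at 27.3° + (180° − 94.5°) = 112.8° from the x-axis; with |LZ| = 15.4, Z = L + 15.4·(cos 112.8°, sin 112.8°) = (40.86, 38.37). The perpendicularity gives ZW at right angles to LZ; with |ZW| = 13.3 on the right of LZ, W = Z + 13.3·(0.9219, 0.3875) = (53.12, 43.52). Then cos ∠UWZ = WU·WZ / (|WU||WZ|), giving 16.53°.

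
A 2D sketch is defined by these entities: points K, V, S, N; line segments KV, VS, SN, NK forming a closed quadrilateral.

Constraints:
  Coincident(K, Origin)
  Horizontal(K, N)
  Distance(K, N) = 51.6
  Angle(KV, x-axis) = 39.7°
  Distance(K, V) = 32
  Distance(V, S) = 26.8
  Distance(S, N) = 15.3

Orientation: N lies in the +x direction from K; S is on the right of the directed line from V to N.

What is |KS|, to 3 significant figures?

36.9

K is at the origin; K and N share the same y with |KN| = 51.6 and N in +x, so N = (51.6, 0). KV runs at 39.7° with |KV| = 32.0, so V = (24.6, 20.4). S is determined by |VS| = 26.8 and |SN| = 15.3 together: it lies at the intersection of circle(V, 26.8) and circle(N, 15.3). With |VN| = 33.8, the foot of the radical line on VN is 24.1 from V and the perpendicular offset is √(26.8² − 24.1²) = 11.8. Taking the right-of-VN solution: S = (36.7, -3.48).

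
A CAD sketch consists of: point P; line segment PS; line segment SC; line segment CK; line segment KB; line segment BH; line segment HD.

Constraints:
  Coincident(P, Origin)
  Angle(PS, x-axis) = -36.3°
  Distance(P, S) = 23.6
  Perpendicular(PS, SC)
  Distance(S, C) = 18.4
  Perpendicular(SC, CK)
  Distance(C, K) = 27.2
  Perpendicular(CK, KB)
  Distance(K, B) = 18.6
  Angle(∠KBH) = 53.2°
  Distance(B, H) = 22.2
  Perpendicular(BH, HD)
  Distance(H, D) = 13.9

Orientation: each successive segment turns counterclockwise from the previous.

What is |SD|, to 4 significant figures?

30.03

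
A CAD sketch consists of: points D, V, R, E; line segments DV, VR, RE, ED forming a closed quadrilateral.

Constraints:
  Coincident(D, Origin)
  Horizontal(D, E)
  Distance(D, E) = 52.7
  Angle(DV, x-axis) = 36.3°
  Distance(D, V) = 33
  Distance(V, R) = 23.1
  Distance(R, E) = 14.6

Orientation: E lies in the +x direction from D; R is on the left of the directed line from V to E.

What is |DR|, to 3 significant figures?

51.1

Checks: |VR| = 23.10 ✓; |RE| = 14.60 ✓.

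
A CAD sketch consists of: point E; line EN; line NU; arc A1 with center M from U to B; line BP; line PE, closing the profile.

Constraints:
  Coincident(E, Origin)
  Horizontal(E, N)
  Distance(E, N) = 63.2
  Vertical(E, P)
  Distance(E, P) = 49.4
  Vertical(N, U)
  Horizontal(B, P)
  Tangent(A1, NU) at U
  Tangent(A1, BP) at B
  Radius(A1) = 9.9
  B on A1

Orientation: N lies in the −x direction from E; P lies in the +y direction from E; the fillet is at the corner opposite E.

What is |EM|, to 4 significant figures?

66.34

E is at the origin; EN is horizontal with |EN| = 63.2 and N on the −x side, so N = (-63.20, 0.000). EP is vertical with |EP| = 49.4 and P on the +y side, so P = (0.000, 49.40). The virtual corner opposite E is at (-63.20, 49.40). Tangency of A1 to NU means the radius MU is perpendicular to NU and the tangent condition forces MB to be normal to BP, with radius 9.9, so the center M sits 9.9 in from both sides at M = (-53.30, 39.50). Then |EM| = |M − E| = 66.34.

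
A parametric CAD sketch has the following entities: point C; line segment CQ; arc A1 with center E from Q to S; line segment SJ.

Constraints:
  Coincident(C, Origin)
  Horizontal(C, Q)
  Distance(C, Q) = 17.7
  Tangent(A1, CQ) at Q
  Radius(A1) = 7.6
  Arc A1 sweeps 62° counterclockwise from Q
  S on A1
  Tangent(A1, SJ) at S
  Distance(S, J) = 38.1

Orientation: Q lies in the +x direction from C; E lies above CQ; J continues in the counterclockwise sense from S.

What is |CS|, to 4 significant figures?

24.74

The tangent condition forces EQ to be normal to CQ, so E = Q + (0, 7.6) = (17.70, 7.600). On A1, Q sits at bearing -90° from E; a 62° counterclockwise sweep puts S at bearing -28°, so S = E + 7.6·(cos -28°, sin -28°) = (24.41, 4.032). Then |CS| = |S − C| = 24.74.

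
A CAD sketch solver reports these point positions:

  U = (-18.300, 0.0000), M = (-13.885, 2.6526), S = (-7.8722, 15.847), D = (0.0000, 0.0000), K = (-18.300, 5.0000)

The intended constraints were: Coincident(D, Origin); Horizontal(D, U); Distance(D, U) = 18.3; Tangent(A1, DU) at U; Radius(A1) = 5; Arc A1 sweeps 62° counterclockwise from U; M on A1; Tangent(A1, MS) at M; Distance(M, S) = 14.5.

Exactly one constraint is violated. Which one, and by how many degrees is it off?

Tangent(A1, MS) at M — off by 3.50°.

D = (0.00, 0.00) ✓; D.y = 0.00, U.y = 0.00 ✓; |DU| = 18.30 ✓; ∠(KU, UD) = 90.00° ✓; |KU| = 5.000 ✓; bearing(K→M) − bearing(K→U) = 62.00° ✓; |KM| = 5.000 ✓; ∠(KM, MS) = 86.50° ✗; |MS| = 14.50 ✓.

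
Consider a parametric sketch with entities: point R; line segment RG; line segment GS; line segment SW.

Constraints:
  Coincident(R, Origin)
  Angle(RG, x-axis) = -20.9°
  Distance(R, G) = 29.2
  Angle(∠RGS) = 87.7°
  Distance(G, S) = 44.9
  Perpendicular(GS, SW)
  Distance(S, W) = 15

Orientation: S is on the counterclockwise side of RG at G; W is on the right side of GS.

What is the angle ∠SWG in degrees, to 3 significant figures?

71.5°

R is at the origin; RG runs at -20.9° with length 29.2, so G = 29.2·(cos -20.9°, sin -20.9°) = (27.3, -10.4). ∠RGS = 87.7°, so GS runs at -20.9° + (180° − 87.7°) = 71.4° from the x-axis; with |GS| = 44.9, S = G + 44.9·(cos 71.4°, sin 71.4°) = (41.6, 32.1). The perpendicularity gives SW at right angles to GS; with |SW| = 15.0 on the right of GS, W = S + 15.0·(0.948, -0.319) = (55.8, 27.4). Then cos ∠SWG = WS·WG / (|WS||WG|), giving 71.5°.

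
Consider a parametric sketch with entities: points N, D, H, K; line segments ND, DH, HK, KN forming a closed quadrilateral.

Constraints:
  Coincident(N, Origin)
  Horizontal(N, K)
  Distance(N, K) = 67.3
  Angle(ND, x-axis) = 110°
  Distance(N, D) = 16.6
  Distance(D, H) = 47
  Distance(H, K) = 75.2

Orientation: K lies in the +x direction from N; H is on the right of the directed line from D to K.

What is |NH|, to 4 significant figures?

31.20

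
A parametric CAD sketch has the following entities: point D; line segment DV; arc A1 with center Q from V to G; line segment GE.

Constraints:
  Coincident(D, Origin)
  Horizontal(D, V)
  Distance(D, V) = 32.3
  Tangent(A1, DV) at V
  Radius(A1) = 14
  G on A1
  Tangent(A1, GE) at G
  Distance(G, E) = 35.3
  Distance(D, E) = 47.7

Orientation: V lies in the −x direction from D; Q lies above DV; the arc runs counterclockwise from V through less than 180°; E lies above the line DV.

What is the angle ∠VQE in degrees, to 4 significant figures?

147.8°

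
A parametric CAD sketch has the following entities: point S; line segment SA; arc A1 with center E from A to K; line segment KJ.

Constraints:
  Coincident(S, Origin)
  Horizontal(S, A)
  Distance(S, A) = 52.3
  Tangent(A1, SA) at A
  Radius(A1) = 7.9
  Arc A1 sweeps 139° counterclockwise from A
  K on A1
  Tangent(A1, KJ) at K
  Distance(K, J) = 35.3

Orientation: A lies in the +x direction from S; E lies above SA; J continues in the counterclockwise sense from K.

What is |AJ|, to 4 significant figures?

42.79

S is at the origin; SA is horizontal with |SA| = 52.3 and A on the +x side, so A = (52.30, 0.000). The tangent condition forces EA to be normal to SA, so E = A + (0, 7.9) = (52.30, 7.900). On A1, A sits at bearing -90° from E; a 139° counterclockwise sweep puts K at bearing 49°, so K = E + 7.9·(cos 49°, sin 49°) = (57.48, 13.86). Tangency of A1 to KJ means the radius EK is perpendicular to KJ, so KJ runs along (−sin 49°, cos 49°); with |KJ| = 35.3, J = (30.84, 37.02). Then |AJ| = |J − A| = 42.79.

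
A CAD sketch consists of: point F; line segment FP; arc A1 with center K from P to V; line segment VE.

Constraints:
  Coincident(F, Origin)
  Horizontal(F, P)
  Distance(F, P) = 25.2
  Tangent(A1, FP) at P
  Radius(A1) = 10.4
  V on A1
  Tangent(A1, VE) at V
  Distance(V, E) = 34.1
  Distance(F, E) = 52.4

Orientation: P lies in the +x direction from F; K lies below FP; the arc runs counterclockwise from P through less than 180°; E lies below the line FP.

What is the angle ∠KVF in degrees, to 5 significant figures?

122.07°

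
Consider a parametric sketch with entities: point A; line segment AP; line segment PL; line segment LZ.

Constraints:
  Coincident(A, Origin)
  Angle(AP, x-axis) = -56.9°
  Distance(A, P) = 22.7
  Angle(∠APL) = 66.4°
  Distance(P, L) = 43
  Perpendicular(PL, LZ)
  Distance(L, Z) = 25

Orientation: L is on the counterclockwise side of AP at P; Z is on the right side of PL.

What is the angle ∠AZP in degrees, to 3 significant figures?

23.3°

A is at the origin; AP runs at -56.9° with length 22.7, so P = 22.7·(cos -56.9°, sin -56.9°) = (12.4, -19.0). ∠APL = 66.4°, so PL runs at -56.9° + (180° − 66.4°) = 56.7° from the x-axis; with |PL| = 43.0, L = P + 43.0·(cos 56.7°, sin 56.7°) = (36.0, 16.9). PL is perpendicular to LZ; with |LZ| = 25.0 on the right of PL, Z = L + 25.0·(0.836, -0.549) = (56.9, 3.20). Then cos ∠AZP = ZA·ZP / (|ZA||ZP|), giving 23.3°.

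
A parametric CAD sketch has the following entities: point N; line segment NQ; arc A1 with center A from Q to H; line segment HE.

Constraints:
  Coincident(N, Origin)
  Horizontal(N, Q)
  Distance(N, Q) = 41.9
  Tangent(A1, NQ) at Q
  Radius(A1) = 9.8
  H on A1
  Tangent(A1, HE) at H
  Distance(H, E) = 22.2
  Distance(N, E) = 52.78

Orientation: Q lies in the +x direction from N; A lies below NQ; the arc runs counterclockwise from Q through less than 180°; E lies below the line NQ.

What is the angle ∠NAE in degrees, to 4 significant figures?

99.51°

Checks: N.y = 0.00, Q.y = 0.00 ✓; |AH| = 9.800 ✓; ∠(AH, HE) = 90.00° ✓; |HE| = 22.20 ✓; |NE| = 52.78 ✓.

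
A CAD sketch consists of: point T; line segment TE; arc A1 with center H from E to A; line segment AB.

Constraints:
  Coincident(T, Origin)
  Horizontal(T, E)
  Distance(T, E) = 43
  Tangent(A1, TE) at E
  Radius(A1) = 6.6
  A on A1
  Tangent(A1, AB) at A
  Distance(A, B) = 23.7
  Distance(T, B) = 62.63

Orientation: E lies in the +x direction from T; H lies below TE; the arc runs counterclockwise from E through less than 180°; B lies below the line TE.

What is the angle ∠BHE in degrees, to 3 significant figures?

147°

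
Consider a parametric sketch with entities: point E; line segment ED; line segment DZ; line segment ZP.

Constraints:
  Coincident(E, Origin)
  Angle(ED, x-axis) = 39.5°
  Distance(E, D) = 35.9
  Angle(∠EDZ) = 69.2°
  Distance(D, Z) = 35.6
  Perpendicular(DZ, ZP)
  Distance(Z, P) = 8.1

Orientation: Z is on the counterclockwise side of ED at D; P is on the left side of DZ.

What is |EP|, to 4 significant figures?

34.21

E is at the origin; ED runs at 39.5° with length 35.9, so D = 35.9·(cos 39.5°, sin 39.5°) = (27.70, 22.84). ∠EDZ = 69.2°, so DZ runs at 39.5° + (180° − 69.2°) = 150.3° from the x-axis; with |DZ| = 35.6, Z = D + 35.6·(cos 150.3°, sin 150.3°) = (-3.222, 40.47). DZ is perpendicular to ZP; with |ZP| = 8.1 on the left of DZ, P = Z + 8.1·(-0.4955, -0.8686) = (-7.235, 33.44). Then |EP| = |P − E| = 34.21.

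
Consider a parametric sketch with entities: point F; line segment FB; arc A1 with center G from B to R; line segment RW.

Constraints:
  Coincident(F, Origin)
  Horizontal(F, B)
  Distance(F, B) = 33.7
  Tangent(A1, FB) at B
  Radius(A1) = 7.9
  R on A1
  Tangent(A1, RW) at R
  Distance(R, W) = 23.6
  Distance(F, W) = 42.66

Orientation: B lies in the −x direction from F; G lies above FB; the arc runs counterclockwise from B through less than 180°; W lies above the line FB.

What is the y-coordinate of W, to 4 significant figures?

32.14

Checks: |GB| = 7.900 ✓; |GR| = 7.900 ✓; ∠(GR, RW) = 90.00° ✓; |RW| = 23.60 ✓; |FW| = 42.66 ✓.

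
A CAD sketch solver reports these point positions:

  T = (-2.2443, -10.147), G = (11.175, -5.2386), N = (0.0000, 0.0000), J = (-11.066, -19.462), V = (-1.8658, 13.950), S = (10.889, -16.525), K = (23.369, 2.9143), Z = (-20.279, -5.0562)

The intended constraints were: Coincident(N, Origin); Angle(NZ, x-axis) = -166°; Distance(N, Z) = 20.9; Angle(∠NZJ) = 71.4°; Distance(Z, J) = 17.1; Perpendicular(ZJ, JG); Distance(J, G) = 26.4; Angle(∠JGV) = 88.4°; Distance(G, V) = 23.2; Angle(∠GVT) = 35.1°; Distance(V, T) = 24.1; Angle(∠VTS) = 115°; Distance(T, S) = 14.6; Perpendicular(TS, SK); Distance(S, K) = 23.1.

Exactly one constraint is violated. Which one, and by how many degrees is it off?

Perpendicular(TS, SK) — off by 6.80°.

N = (0.00, 0.00) ✓; NZ at -166.0° ✓; |NZ| = 20.90 ✓; ∠NZJ = 71.40° ✓; |ZJ| = 17.10 ✓; ∠(ZJ, JG) = 90.00° ✓; |JG| = 26.40 ✓; ∠JGV = 88.40° ✓; |GV| = 23.20 ✓; ∠GVT = 35.10° ✓; |VT| = 24.10 ✓; ∠VTS = 115.0° ✓; |TS| = 14.60 ✓; ∠(TS, SK) = 83.20° ✗; |SK| = 23.10 ✓.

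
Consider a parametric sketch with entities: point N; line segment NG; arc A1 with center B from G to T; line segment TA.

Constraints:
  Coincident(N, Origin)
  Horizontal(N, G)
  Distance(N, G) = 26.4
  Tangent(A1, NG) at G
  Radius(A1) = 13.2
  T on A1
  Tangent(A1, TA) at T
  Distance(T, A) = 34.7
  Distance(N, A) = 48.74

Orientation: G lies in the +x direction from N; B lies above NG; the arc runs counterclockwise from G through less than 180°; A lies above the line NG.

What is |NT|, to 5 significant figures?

42.290

N is at the origin; N and G share the same y with |NG| = 26.4 and G on the +x side, so G = (26.400, 0.0000). Since A1 is tangent to NG there, BG ⟂ NG, so B = G + (0, 13.2) = (26.400, 13.200). Since BT ⟂ TA (tangency), |BA| = √(13.2² + 34.7²) = 37.126 regardless of where T sits on A1. So A lies on both circle(N, 48.74) and circle(B, 37.126); the above-NG intersection is A = (11.734, 47.306). T is the foot of the tangent from A: T = (35.880, 22.385).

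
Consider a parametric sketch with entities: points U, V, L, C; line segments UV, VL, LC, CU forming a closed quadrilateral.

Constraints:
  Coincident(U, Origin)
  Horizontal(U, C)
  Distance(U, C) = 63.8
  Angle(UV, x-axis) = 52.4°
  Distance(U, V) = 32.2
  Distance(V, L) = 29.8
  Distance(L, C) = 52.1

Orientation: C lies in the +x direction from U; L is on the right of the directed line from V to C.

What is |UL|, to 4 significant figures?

12.24

Checks: |VL| = 29.80 ✓; |LC| = 52.10 ✓.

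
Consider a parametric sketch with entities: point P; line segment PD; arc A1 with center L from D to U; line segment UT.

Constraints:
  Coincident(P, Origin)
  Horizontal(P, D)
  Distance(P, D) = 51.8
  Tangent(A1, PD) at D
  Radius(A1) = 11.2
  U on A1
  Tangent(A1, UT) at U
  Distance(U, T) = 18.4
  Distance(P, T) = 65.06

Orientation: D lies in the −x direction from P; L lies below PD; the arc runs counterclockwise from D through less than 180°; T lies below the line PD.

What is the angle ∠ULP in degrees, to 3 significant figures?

174°

Checks: ∠(LD, DP) = 90.00° ✓; |LU| = 11.20 ✓; ∠(LU, UT) = 90.00° ✓; |UT| = 18.40 ✓; |PT| = 65.06 ✓.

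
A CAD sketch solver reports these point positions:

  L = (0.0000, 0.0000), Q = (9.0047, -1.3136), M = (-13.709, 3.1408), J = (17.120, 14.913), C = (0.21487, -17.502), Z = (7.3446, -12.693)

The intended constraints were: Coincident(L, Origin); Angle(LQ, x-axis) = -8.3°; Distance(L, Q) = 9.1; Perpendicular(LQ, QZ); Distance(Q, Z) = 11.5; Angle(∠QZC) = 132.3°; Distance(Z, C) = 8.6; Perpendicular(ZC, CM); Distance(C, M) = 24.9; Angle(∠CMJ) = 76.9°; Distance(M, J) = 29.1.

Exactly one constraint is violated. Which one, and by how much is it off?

Distance(M, J) = 29.1 — off by 3.90.

L = (0.00, 0.00) ✓; LQ at -8.300° ✓; |LQ| = 9.100 ✓; ∠(LQ, QZ) = 90.00° ✓; |QZ| = 11.50 ✓; ∠QZC = 132.3° ✓; |ZC| = 8.600 ✓; ∠(ZC, CM) = 90.00° ✓; |CM| = 24.90 ✓; ∠CMJ = 76.90° ✓; |MJ| = 33.00 ✗.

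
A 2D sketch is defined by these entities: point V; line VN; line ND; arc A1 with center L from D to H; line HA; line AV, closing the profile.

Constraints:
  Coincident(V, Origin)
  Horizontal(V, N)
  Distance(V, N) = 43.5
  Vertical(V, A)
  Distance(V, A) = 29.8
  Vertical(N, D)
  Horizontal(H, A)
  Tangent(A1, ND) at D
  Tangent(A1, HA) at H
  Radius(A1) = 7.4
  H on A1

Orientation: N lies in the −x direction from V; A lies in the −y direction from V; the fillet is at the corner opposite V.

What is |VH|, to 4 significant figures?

46.81

The virtual corner opposite V is at (-43.50, -29.80). Tangency of A1 to ND means the radius LD is perpendicular to ND and the tangent condition forces LH to be normal to HA, with radius 7.4, so the center L sits 7.4 in from both sides at L = (-36.10, -22.40). That places the tangent points at D = (-43.50, -22.40) on ND and H = (-36.10, -29.80) on HA. Then |VH| = |H − V| = 46.81.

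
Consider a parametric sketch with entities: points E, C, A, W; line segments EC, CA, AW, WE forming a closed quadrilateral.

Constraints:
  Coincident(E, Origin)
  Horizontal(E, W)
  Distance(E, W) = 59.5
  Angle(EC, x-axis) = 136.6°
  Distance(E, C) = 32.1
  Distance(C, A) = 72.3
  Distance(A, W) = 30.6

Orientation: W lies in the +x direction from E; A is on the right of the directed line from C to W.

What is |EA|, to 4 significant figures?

40.81

E is at the origin; EW is horizontal with |EW| = 59.5 and W in +x, so W = (59.5, 0). EC runs at 136.6° with |EC| = 32.1, so C = (-23.32, 22.06). A is determined by |CA| = 72.3 and |AW| = 30.6 together: it lies at the intersection of circle(C, 72.3) and circle(W, 30.6). With |CW| = 85.71, the foot of the radical line on CW is 67.89 from C and the perpendicular offset is √(72.3² − 67.89²) = 24.87. Taking the right-of-CW solution: A = (35.88, -19.45).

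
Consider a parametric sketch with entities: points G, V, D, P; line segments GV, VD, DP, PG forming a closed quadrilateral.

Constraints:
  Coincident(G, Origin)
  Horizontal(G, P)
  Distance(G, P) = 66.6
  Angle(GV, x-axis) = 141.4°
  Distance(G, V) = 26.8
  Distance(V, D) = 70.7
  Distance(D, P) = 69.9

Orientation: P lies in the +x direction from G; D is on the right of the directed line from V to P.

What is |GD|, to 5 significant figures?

47.065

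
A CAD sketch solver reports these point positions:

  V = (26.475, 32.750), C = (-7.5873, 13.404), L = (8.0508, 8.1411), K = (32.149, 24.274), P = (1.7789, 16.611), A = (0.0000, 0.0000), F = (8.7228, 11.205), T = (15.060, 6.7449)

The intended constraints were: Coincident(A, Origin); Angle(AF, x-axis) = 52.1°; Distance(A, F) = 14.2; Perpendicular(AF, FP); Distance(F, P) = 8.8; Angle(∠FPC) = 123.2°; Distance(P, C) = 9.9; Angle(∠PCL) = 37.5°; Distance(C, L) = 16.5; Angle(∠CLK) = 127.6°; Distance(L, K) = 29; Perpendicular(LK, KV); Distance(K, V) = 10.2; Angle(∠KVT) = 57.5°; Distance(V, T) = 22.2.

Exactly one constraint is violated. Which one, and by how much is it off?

Distance(V, T) = 22.2 — off by 6.20.

A = (0.00, 0.00) ✓; AF at 52.10° ✓; |AF| = 14.20 ✓; ∠(AF, FP) = 90.00° ✓; |FP| = 8.800 ✓; ∠FPC = 123.2° ✓; |PC| = 9.900 ✓; ∠PCL = 37.50° ✓; |CL| = 16.50 ✓; ∠CLK = 127.6° ✓; |LK| = 29.00 ✓; ∠(LK, KV) = 90.00° ✓; |KV| = 10.20 ✓; ∠KVT = 57.50° ✓; |VT| = 28.40 ✗.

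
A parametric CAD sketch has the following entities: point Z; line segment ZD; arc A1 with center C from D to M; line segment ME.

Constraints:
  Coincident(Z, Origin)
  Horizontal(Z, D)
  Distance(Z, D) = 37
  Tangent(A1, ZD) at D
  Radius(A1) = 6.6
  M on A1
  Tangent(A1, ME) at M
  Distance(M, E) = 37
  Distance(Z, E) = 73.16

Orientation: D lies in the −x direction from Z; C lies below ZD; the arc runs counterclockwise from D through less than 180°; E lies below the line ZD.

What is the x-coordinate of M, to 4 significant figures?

-41.81

Checks: |CM| = 6.600 ✓; ∠(CM, ME) = 90.00° ✓; |ME| = 37.00 ✓; |ZE| = 73.16 ✓.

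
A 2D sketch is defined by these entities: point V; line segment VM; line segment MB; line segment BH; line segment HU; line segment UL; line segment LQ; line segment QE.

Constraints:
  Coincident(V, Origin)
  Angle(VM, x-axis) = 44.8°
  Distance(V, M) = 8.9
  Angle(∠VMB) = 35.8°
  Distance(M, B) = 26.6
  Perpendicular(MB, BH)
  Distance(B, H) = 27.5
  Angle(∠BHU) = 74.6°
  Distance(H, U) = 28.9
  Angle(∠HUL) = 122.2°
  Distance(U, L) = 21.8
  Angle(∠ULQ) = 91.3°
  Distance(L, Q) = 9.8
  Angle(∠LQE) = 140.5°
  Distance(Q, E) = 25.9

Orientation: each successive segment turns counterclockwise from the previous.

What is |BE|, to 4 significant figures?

5.412

V is at the origin; VM runs at 44.8° with length 8.9, so M = (6.315, 6.271). ∠VMB = 35.8° gives MB at -171.0° from the x-axis; with |MB| = 26.6, B = (-19.96, 2.110). The perpendicularity gives BH at right angles to MB, so BH runs at -81.00°; with |BH| = 27.5, H = (-15.66, -25.05). ∠BHU = 74.6° gives HU at 24.40° from the x-axis; with |HU| = 28.9, U = (10.66, -13.11). ∠HUL = 122.2° gives UL at 82.20° from the x-axis; with |UL| = 21.8, L = (13.62, 8.486). ∠ULQ = 91.3° gives LQ at 170.9° from the x-axis; with |LQ| = 9.8, Q = (3.945, 10.04). ∠LQE = 140.5° gives QE at -149.6° from the x-axis; with |QE| = 25.9, E = (-18.39, -3.071). Then |BE| = |E − B| = 5.412.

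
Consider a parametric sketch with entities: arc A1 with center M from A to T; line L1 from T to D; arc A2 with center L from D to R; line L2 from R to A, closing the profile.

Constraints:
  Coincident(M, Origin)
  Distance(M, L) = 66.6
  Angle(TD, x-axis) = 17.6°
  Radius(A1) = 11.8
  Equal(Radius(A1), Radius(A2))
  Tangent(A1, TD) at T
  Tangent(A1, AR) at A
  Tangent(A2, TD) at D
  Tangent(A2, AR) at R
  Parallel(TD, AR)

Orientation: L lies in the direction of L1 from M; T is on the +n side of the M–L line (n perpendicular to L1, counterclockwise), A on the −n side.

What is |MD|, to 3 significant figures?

67.6

The slot axis is L1's direction at 17.6°, so u = (cos 17.6°, sin 17.6°) = (0.953, 0.302) and n = (−sin 17.6°, cos 17.6°) = (-0.302, 0.953). M is at the origin and L lies 66.6 along u from M, so L = 66.6·u = (63.5, 20.1). Tangency of A1 to both parallel lines with radius 11.8 puts T and A at M ± 11.8·n: T = (-3.57, 11.2), A = (3.57, -11.2). Equal radii place D and R the same way about L: D = L + 11.8·n = (59.9, 31.4), R = L − 11.8·n = (67.1, 8.89). Then |MD| = |D − M| = 67.6.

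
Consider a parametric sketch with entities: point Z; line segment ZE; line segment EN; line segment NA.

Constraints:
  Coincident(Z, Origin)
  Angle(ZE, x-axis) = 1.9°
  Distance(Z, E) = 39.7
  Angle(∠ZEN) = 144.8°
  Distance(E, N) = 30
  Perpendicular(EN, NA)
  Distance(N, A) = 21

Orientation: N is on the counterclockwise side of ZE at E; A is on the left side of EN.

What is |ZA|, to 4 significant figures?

62.47

Z is at the origin; ZE runs at 1.9° with length 39.7, so E = 39.7·(cos 1.9°, sin 1.9°) = (39.68, 1.316). ∠ZEN = 144.8°, so EN runs at 1.9° + (180° − 144.8°) = 37.10° from the x-axis; with |EN| = 30.0, N = E + 30.0·(cos 37.10°, sin 37.10°) = (63.61, 19.41). EN is perpendicular to NA; with |NA| = 21.0 on the left of EN, A = N + 21.0·(-0.6032, 0.7976) = (50.94, 36.16). Then |ZA| = |A − Z| = 62.47.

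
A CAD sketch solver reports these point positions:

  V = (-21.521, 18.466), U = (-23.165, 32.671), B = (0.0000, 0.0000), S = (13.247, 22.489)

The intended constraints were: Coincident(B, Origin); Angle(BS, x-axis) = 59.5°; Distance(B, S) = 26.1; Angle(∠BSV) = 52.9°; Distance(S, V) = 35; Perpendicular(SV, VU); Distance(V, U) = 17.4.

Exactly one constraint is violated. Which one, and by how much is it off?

Distance(V, U) = 17.4 — off by 3.10.

B = (0.00, 0.00) ✓; BS at 59.50° ✓; |BS| = 26.10 ✓; ∠BSV = 52.90° ✓; |SV| = 35.00 ✓; ∠(SV, VU) = 90.00° ✓; |VU| = 14.30 ✗.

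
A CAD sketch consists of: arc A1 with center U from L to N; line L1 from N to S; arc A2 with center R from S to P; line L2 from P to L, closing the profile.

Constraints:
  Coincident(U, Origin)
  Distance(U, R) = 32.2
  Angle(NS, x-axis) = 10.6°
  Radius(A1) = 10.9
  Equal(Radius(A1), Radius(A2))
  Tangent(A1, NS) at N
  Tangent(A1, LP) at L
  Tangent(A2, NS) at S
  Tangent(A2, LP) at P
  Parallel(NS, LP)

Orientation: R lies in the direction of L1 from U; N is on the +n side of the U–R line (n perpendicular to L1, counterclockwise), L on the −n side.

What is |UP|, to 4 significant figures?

33.99

Tangency of A1 to both parallel lines with radius 10.9 puts N and L at U ± 10.9·n: N = (-2.005, 10.71), L = (2.005, -10.71). Equal radii place S and P the same way about R: S = R + 10.9·n = (29.65, 16.64), P = R − 10.9·n = (33.66, -4.791). Then |UP| = |P − U| = 33.99.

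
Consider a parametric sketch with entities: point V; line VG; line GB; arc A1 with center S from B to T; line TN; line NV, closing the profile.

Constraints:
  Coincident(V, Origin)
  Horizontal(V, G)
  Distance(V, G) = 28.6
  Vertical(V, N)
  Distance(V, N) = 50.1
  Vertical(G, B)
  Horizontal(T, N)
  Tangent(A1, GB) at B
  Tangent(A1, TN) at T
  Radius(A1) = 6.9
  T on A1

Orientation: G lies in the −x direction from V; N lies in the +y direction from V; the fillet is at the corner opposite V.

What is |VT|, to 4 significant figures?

54.60

V is at the origin; V and G share the same y with |VG| = 28.6 and G on the −x side, so G = (-28.60, 0.000). VN is vertical with |VN| = 50.1 and N on the +y side, so N = (0.000, 50.10). The virtual corner opposite V is at (-28.60, 50.10). Tangency of A1 to GB means the radius SB is perpendicular to GB and tangency of A1 to TN means the radius ST is perpendicular to TN, with radius 6.9, so the center S sits 6.9 in from both sides at S = (-21.70, 43.20). That places the tangent points at B = (-28.60, 43.20) on GB and T = (-21.70, 50.10) on TN. Then |VT| = |T − V| = 54.60.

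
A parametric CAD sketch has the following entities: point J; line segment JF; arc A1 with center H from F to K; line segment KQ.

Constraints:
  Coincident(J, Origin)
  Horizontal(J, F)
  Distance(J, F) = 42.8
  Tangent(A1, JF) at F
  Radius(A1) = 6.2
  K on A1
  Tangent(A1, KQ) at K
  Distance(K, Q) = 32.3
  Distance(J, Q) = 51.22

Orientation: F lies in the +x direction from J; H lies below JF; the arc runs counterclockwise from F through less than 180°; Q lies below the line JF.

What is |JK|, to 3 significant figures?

37.1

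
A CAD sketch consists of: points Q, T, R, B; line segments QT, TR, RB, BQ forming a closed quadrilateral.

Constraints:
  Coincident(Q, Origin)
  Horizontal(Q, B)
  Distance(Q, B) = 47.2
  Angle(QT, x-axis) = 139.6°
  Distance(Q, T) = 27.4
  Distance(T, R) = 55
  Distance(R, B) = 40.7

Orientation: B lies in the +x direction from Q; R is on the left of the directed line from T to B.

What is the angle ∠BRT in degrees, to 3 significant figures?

93.4°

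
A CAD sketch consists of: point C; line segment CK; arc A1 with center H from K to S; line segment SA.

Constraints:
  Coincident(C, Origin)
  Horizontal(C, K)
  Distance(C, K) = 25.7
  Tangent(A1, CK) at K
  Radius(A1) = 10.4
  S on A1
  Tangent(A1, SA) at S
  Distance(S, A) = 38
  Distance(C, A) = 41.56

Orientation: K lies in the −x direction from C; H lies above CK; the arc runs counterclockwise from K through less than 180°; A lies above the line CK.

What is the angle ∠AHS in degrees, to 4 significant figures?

74.69°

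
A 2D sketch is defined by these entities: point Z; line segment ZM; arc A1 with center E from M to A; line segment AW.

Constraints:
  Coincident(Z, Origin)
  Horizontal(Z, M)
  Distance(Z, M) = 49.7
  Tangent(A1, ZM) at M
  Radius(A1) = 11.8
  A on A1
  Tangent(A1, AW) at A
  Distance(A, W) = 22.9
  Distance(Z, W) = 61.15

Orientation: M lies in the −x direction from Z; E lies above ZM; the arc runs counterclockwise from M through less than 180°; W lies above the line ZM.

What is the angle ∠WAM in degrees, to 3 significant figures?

123°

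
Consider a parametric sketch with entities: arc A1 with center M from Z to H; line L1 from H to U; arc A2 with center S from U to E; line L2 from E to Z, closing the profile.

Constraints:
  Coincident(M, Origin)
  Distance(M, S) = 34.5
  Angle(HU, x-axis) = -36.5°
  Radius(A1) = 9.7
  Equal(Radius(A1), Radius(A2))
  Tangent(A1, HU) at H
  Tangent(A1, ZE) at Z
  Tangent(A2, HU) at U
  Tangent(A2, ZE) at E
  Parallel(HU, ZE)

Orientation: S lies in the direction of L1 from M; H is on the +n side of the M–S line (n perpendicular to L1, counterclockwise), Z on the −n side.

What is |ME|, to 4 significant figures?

35.84

Tangency of A1 to both parallel lines with radius 9.7 puts H and Z at M ± 9.7·n: H = (5.770, 7.797), Z = (-5.770, -7.797). Equal radii place U and E the same way about S: U = S + 9.7·n = (33.50, -12.72), E = S − 9.7·n = (21.96, -28.32). Then |ME| = |E − M| = 35.84.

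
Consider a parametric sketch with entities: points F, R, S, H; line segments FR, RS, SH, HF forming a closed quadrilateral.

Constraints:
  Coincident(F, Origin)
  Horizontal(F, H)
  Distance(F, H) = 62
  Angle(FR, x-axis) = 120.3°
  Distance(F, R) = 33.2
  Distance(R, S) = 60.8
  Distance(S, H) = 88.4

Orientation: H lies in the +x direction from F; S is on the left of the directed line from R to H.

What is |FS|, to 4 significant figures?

79.91

Checks: |RS| = 60.80 ✓; |SH| = 88.40 ✓.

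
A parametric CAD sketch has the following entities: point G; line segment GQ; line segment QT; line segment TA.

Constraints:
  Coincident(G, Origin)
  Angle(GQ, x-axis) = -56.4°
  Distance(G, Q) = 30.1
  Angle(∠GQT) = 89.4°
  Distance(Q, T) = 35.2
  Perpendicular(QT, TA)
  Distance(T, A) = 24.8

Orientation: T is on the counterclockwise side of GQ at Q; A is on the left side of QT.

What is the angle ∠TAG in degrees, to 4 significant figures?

98.64°

∠GQT = 89.4°, so QT runs at -56.4° + (180° − 89.4°) = 34.20° from the x-axis; with |QT| = 35.2, T = Q + 35.2·(cos 34.20°, sin 34.20°) = (45.77, -5.286). QT is perpendicular to TA; with |TA| = 24.8 on the left of QT, A = T + 24.8·(-0.5621, 0.8271) = (31.83, 15.23). Then cos ∠TAG = AT·AG / (|AT||AG|), giving 98.64°.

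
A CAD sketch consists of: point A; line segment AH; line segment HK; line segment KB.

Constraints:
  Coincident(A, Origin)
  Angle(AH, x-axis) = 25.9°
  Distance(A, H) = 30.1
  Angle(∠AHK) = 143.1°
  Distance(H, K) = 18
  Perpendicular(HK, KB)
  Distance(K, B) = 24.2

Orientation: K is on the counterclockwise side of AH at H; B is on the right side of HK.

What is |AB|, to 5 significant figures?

59.640

A is at the origin; AH runs at 25.9° with length 30.1, so H = 30.1·(cos 25.9°, sin 25.9°) = (27.077, 13.148). ∠AHK = 143.1°, so HK runs at 25.9° + (180° − 143.1°) = 62.800° from the x-axis; with |HK| = 18.0, K = H + 18.0·(cos 62.800°, sin 62.800°) = (35.304, 29.157). HK is perpendicular to KB; with |KB| = 24.2 on the right of HK, B = K + 24.2·(0.88942, -0.45710) = (56.828, 18.095). Then |AB| = |B − A| = 59.640.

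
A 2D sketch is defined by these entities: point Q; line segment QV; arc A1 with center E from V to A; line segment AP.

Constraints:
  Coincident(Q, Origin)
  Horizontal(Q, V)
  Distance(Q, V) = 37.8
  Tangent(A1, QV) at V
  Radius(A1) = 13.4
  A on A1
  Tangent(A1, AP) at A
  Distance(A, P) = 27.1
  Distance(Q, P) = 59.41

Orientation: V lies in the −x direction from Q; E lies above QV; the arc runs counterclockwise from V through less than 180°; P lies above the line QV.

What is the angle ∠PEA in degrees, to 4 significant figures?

63.69°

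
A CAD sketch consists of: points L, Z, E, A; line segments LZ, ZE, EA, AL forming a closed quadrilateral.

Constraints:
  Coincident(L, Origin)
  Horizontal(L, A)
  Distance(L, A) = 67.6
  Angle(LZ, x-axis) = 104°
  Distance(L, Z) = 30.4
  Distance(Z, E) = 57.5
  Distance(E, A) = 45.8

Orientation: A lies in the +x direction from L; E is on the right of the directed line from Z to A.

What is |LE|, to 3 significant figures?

31.0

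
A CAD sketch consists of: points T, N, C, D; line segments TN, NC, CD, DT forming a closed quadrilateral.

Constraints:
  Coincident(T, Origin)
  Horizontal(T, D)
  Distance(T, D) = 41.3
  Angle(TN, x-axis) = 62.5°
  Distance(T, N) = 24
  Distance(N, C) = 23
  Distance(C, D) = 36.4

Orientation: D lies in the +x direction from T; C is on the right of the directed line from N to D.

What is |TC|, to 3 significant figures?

4.99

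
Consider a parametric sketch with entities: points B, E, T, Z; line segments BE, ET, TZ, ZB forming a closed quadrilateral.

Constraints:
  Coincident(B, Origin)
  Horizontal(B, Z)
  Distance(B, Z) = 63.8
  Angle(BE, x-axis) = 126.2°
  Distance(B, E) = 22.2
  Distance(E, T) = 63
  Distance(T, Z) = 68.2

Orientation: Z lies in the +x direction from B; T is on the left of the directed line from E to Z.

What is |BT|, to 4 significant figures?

69.22

Checks: |ET| = 63.00 ✓; |TZ| = 68.20 ✓.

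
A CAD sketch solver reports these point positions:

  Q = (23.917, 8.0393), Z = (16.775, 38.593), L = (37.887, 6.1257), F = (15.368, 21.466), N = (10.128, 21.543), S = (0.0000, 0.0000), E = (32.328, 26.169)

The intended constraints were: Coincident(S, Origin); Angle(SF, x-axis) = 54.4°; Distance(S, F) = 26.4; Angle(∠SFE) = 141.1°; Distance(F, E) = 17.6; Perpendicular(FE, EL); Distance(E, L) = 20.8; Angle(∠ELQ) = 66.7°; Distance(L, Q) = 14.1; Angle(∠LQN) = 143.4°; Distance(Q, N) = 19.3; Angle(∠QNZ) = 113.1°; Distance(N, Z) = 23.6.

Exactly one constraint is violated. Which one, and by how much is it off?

Distance(N, Z) = 23.6 — off by 5.30.

S = (0.00, 0.00) ✓; SF at 54.40° ✓; |SF| = 26.40 ✓; ∠SFE = 141.1° ✓; |FE| = 17.60 ✓; ∠(FE, EL) = 90.00° ✓; |EL| = 20.80 ✓; ∠ELQ = 66.70° ✓; |LQ| = 14.10 ✓; ∠LQN = 143.4° ✓; |QN| = 19.30 ✓; ∠QNZ = 113.1° ✓; |NZ| = 18.30 ✗.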